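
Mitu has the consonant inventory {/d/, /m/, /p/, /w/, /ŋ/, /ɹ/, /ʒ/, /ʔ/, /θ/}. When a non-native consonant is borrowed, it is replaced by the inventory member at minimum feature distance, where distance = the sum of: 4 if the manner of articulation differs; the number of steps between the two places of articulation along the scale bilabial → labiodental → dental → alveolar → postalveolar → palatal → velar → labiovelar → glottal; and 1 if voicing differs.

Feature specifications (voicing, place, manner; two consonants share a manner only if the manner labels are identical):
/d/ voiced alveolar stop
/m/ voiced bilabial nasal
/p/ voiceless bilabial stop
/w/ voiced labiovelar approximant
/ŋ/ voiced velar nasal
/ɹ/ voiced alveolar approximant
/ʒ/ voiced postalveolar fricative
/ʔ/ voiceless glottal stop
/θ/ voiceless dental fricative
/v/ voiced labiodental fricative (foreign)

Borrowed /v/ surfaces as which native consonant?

θ

/θ/ is closest: same manner (fricative), place distance 1 (labiodental→dental), voicing differs (+1); total 2. Next closest is /ʒ/ at distance 3.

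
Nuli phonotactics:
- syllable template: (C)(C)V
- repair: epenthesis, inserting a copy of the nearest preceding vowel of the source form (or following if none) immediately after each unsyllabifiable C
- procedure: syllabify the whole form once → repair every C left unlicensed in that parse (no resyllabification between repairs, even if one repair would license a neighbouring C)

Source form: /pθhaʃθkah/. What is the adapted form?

paθhaʃaθkaha

Under (C)(C)V, the unsyllabifiable consonants are /p/, /ʃ/, /h/ (no codas are permitted; onsets may contain at most 2 consonants).
Each unlicensed consonant becomes the onset of a new syllable: /p/ → /pa/, /ʃ/ → /ʃa/, /h/ → /ha/.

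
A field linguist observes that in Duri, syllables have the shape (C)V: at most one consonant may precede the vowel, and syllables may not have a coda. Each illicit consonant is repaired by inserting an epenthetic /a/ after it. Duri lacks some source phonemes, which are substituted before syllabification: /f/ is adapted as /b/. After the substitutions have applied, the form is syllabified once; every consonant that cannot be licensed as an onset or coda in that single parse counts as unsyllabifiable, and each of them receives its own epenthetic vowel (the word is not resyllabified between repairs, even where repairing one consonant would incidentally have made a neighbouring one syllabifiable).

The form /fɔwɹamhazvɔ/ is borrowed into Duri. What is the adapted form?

bɔwaɹamahazavɔ

Substitution: /f/ → /b/, giving /bɔwɹamhazvɔ/.
Syllabifying with onset maximization leaves /w/, /m/, /z/ stranded (no codas are permitted; onsets are limited to one consonant).
Each unlicensed consonant becomes the onset of a new syllable: /w/ → /wa/, /m/ → /ma/, /z/ → /za/.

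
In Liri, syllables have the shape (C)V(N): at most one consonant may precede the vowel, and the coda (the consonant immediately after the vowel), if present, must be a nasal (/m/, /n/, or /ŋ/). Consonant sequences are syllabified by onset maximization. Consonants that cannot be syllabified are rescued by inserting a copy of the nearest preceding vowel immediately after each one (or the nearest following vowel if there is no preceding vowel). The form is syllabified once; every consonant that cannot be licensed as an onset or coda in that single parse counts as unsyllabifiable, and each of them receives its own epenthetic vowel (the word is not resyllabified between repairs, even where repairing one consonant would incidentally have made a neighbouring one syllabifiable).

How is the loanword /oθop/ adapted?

oθopo

The consonants /p/ cannot be parsed into a legal (C)V(N) syllable (only a nasal (/m/, /n/, or /ŋ/) is licensed in coda position; onsets are limited to one consonant).
Each unlicensed consonant becomes the onset of a new syllable: /p/ → /po/.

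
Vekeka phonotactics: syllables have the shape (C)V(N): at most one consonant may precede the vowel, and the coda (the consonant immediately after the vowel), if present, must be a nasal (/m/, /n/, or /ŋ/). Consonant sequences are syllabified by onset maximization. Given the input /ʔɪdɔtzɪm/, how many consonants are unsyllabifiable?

Syllabifying with onset maximization leaves /t/ stranded (only a nasal (/m/, /n/, or /ŋ/) is licensed in coda position; onsets are limited to one consonant).

1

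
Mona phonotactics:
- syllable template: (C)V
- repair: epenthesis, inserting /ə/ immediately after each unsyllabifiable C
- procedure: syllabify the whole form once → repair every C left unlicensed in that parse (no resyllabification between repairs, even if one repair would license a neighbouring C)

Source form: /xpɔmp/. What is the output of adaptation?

xəpɔməpə

Under (C)V, the unsyllabifiable consonants are /x/, /m/, /p/ (no codas are permitted; onsets are limited to one consonant).
Epenthesis after each stranded consonant: /x/ → /xə/, /m/ → /mə/, /p/ → /pə/.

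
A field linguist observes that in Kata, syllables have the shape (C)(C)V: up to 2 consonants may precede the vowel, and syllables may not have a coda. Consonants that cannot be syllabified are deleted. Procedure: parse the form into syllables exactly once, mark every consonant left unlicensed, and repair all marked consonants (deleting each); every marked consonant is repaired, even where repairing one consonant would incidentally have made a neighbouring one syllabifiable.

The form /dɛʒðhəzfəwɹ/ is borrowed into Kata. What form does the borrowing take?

Under (C)(C)V, the unsyllabifiable consonants are /ʒ/, /w/, /ɹ/ (no codas are permitted; onsets may contain at most 2 consonants).
Each unlicensed consonant is deleted: /ʒ/, /w/, /ɹ/.

dɛðhəzfə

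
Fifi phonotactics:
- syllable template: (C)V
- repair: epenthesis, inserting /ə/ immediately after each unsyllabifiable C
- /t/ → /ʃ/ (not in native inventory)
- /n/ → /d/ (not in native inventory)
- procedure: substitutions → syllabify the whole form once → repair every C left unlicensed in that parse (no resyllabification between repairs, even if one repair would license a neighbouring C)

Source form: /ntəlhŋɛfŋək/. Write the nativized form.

dəʃələhəŋɛfəŋəkə

Substitution: /n/ → /d/, /t/ → /ʃ/, giving /dʃəlhŋɛfŋək/.
The consonants /d/, /l/, /h/, /f/, /k/ cannot be parsed into a legal (C)V syllable (no codas are permitted; onsets are limited to one consonant).
Each unlicensed consonant becomes the onset of a new syllable: /d/ → /də/, /l/ → /lə/, /h/ → /hə/, /f/ → /fə/, /k/ → /kə/.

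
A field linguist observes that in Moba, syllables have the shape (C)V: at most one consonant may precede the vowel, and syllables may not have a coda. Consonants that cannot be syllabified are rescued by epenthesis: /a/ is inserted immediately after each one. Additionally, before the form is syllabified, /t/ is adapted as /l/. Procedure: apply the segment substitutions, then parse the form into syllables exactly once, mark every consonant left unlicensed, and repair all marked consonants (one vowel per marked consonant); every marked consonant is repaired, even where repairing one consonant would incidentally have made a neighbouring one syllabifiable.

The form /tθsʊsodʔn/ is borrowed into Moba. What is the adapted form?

Substitution: /t/ → /l/, giving /lθsʊsodʔn/.
The consonants /l/, /θ/, /d/, /ʔ/, /n/ cannot be parsed into a legal (C)V syllable (no codas are permitted; onsets are limited to one consonant).
Each unlicensed consonant becomes the onset of a new syllable: /l/ → /la/, /θ/ → /θa/, /d/ → /da/, /ʔ/ → /ʔa/, /n/ → /na/.

laθasʊsodaʔana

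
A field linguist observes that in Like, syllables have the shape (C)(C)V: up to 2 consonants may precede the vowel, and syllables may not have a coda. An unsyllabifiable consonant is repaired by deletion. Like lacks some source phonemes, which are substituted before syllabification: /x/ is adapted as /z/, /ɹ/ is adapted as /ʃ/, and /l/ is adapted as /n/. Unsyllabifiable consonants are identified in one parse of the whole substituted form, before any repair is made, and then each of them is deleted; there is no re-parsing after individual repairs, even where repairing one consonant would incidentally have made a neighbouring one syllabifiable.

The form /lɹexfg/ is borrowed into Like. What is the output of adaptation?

nʃe

Substitution: /l/ → /n/, /ɹ/ → /ʃ/, /x/ → /z/, giving /nʃezfg/.
The consonants /z/, /f/, /g/ cannot be parsed into a legal (C)(C)V syllable (no codas are permitted; onsets may contain at most 2 consonants).
Each unlicensed consonant is deleted: /z/, /f/, /g/.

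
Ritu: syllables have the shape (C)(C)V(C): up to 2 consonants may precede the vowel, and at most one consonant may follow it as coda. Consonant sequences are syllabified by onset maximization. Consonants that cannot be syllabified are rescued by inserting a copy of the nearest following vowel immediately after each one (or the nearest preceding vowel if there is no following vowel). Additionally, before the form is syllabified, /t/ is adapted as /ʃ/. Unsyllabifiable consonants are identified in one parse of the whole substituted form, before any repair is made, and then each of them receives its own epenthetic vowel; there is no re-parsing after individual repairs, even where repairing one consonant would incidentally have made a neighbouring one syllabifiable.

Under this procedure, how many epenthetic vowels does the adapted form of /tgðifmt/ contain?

3

After substitution the input is /ʃgðifmʃ/.
The unsyllabifiable consonants are /ʃ/, /m/, /ʃ/; each receives one epenthetic vowel.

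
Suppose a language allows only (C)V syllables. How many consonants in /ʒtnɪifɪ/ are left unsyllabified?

Under (C)V, the unsyllabifiable consonants are /ʒ/, /t/ (no codas are permitted; onsets are limited to one consonant).

2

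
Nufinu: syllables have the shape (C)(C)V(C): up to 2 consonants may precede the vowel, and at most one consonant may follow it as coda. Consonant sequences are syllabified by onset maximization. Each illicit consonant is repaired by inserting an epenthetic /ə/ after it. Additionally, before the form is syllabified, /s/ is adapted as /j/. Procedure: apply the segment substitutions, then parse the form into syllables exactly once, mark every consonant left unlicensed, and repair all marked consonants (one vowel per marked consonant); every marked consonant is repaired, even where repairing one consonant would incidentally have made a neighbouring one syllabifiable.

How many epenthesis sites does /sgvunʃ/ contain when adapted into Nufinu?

2

After substitution the input is /jgvunʃ/.
The unsyllabifiable consonants are /j/, /ʃ/; each receives one epenthetic vowel.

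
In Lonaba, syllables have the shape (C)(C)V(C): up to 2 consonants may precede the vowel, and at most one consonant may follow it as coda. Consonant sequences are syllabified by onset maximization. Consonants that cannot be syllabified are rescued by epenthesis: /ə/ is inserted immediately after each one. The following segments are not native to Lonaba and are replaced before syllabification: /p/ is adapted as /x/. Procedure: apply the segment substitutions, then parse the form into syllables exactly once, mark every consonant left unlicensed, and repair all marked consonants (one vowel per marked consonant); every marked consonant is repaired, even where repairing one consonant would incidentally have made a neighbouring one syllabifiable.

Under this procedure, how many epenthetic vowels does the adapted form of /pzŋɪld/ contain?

After substitution the input is /xzŋɪld/.
The unsyllabifiable consonants are /x/, /d/; each receives one epenthetic vowel.

2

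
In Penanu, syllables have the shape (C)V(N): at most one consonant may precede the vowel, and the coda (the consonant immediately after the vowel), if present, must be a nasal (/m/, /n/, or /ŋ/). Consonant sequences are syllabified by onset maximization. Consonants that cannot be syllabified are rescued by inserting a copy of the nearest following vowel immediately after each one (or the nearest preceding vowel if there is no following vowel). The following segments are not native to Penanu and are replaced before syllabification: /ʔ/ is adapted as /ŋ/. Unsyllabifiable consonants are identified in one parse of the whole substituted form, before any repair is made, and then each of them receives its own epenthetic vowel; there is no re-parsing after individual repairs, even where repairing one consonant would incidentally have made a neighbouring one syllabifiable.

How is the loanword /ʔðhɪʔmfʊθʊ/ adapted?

ŋɪðɪhɪŋmʊfʊθʊ

Substitution: /ʔ/ → /ŋ/, giving /ŋðhɪŋmfʊθʊ/.
The consonants /ŋ/, /ð/, /m/ cannot be parsed into a legal (C)V(N) syllable (only a nasal (/m/, /n/, or /ŋ/) is licensed in coda position; onsets are limited to one consonant).
Inserting the epenthetic vowel yields /ŋ/ → /ŋɪ/, /ð/ → /ðɪ/, /m/ → /mʊ/.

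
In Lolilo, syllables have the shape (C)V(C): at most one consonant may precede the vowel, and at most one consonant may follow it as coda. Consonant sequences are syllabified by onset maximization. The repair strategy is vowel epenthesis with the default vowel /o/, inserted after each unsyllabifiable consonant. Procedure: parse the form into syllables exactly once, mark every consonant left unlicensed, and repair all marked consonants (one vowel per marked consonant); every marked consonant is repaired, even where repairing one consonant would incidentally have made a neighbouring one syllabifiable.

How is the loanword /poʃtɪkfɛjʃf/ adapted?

poʃtɪkfɛjʃofo

The consonants /ʃ/, /f/ cannot be parsed into a legal (C)V(C) syllable (at most one coda consonant is licensed; onsets are limited to one consonant).
Epenthesis after each stranded consonant: /ʃ/ → /ʃo/, /f/ → /fo/.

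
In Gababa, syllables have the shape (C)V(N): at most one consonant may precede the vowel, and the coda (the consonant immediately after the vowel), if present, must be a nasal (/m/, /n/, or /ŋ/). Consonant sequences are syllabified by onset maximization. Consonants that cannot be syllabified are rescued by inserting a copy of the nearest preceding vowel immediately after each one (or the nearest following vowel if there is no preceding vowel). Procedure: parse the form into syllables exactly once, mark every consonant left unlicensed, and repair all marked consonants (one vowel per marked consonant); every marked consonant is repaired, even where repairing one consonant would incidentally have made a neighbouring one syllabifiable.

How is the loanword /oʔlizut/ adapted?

The consonants /ʔ/, /t/ cannot be parsed into a legal (C)V(N) syllable (only a nasal (/m/, /n/, or /ŋ/) is licensed in coda position; onsets are limited to one consonant).
Epenthesis after each stranded consonant: /ʔ/ → /ʔo/, /t/ → /tu/.

oʔolizutu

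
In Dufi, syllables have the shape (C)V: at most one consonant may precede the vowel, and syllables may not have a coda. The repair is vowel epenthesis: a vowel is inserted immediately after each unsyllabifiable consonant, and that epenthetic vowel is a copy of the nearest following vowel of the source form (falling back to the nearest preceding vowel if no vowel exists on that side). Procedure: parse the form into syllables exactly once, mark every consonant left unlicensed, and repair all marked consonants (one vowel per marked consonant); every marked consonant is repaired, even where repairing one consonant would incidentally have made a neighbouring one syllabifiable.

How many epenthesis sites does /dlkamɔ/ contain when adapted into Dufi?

The unsyllabifiable consonants are /d/, /l/; each receives one epenthetic vowel.

2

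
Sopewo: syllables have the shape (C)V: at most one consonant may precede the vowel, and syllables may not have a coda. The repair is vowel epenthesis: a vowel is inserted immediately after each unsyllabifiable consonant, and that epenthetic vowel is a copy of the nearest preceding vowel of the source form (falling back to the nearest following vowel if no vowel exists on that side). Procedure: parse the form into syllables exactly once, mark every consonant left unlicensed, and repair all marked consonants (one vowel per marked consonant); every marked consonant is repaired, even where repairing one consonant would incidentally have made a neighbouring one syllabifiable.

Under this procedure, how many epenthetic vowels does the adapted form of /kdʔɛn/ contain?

3

The unsyllabifiable consonants are /k/, /d/, /n/; each receives one epenthetic vowel.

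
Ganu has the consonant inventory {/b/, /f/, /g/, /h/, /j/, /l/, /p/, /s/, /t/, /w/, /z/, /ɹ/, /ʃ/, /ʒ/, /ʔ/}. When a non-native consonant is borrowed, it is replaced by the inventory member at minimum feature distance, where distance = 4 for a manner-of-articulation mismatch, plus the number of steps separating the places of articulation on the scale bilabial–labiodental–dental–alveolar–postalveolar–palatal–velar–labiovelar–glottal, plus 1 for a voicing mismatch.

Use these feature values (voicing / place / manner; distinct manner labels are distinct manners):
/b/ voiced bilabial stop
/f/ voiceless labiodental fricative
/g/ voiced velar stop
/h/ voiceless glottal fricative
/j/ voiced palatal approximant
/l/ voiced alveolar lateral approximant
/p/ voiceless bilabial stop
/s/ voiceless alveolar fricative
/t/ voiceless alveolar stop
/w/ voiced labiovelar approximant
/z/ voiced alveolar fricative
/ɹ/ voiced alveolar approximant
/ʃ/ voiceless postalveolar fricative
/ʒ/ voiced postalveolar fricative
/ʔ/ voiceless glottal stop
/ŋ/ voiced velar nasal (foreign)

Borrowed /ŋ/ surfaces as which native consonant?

/g/ is closest: manner differs (nasal→stop, +4), place distance 0 (velar→velar), same voicing; total 4. Next closest is /j/ at distance 5.

g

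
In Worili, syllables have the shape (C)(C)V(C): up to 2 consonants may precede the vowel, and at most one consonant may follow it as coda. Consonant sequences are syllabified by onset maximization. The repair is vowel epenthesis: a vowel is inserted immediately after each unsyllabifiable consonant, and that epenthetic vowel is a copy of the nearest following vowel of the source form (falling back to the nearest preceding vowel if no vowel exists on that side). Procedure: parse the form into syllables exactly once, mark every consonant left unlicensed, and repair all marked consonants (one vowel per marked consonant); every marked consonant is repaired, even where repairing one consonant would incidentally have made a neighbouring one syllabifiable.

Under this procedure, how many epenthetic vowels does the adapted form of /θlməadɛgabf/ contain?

2

The unsyllabifiable consonants are /θ/, /f/; each receives one epenthetic vowel.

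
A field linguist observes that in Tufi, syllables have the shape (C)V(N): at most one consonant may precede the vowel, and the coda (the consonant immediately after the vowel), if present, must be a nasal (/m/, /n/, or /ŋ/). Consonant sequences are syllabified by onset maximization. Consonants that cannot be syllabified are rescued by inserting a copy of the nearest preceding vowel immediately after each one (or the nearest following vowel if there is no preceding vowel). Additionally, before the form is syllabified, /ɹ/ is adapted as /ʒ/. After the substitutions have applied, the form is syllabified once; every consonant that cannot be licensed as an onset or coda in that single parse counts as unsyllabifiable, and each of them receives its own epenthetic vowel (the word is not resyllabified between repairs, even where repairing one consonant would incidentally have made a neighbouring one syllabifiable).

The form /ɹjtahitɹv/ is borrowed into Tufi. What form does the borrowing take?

Substitution: /ɹ/ → /ʒ/, giving /ʒjtahitʒv/.
Under (C)V(N), the unsyllabifiable consonants are /ʒ/, /j/, /t/, /ʒ/, /v/ (only a nasal (/m/, /n/, or /ŋ/) is licensed in coda position; onsets are limited to one consonant).
Inserting the epenthetic vowel yields /ʒ/ → /ʒa/, /j/ → /ja/, /t/ → /ti/, /ʒ/ → /ʒi/, /v/ → /vi/.

ʒajatahitiʒivi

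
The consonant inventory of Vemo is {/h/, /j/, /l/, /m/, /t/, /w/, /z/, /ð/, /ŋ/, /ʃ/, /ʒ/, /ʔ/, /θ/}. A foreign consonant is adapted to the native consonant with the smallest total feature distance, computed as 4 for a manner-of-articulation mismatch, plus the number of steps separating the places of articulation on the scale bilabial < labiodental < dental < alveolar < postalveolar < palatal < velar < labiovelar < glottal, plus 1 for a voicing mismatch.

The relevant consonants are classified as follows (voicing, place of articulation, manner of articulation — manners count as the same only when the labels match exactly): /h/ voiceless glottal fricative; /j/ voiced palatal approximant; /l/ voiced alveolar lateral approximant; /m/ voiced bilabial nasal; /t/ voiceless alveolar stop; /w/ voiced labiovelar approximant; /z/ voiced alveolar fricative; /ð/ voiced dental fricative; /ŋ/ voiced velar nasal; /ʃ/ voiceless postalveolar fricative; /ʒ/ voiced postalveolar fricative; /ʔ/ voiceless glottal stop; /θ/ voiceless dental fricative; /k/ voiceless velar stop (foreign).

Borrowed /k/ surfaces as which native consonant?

/ʔ/ is closest: same manner (stop), place distance 2 (velar→glottal), same voicing; total 2. Next closest is /t/ at distance 3.

ʔ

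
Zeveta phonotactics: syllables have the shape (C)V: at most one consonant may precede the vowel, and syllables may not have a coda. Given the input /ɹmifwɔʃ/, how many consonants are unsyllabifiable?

Syllabifying with onset maximization leaves /ɹ/, /f/, /ʃ/ stranded (no codas are permitted; onsets are limited to one consonant).

3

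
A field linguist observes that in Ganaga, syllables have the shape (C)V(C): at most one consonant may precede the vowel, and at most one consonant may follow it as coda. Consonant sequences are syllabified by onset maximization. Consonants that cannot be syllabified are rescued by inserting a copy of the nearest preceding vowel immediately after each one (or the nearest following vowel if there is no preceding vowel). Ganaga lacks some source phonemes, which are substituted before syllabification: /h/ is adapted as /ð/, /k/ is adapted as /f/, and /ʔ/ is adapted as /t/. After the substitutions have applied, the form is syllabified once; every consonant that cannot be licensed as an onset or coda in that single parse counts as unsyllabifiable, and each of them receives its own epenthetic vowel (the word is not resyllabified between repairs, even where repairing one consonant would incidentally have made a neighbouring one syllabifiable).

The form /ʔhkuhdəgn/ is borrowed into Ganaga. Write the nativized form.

Substitution: /ʔ/ → /t/, /h/ → /ð/, /k/ → /f/, giving /tðfuðdəgn/.
The consonants /t/, /ð/, /n/ cannot be parsed into a legal (C)V(C) syllable (at most one coda consonant is licensed; onsets are limited to one consonant).
Inserting the epenthetic vowel yields /t/ → /tu/, /ð/ → /ðu/, /n/ → /nə/.

tuðufuðdəgnə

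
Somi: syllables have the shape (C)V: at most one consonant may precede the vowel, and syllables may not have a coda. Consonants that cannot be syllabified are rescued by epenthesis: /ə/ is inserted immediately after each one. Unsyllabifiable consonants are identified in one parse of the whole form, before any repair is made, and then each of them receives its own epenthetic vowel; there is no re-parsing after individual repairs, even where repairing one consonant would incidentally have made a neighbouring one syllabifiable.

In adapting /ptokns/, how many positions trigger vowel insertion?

4

The unsyllabifiable consonants are /p/, /k/, /n/, /s/; each receives one epenthetic vowel.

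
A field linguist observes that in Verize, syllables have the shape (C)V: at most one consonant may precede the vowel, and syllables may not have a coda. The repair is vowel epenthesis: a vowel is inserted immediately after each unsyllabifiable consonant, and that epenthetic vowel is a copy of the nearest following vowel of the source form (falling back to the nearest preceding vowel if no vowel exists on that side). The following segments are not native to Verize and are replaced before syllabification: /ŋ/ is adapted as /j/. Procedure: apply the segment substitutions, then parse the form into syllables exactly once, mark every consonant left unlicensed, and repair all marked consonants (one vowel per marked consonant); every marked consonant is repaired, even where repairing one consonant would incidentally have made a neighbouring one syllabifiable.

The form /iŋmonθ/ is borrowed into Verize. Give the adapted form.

Substitution: /ŋ/ → /j/, giving /ijmonθ/.
Syllabifying with onset maximization leaves /j/, /n/, /θ/ stranded (no codas are permitted; onsets are limited to one consonant).
Epenthesis after each stranded consonant: /j/ → /jo/, /n/ → /no/, /θ/ → /θo/.

ijomonoθo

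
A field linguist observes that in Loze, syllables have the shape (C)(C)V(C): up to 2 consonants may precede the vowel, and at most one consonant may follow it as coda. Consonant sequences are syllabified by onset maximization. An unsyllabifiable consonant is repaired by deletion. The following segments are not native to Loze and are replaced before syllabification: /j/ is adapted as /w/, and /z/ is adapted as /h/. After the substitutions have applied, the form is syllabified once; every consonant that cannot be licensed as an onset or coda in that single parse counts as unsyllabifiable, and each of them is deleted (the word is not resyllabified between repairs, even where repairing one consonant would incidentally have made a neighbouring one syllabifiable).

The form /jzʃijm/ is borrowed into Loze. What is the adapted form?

hʃiw

Substitution: /j/ → /w/, /z/ → /h/, giving /whʃiwm/.
The consonants /w/, /m/ cannot be parsed into a legal (C)(C)V(C) syllable (at most one coda consonant is licensed; onsets may contain at most 2 consonants).
Each unlicensed consonant is deleted: /w/, /m/.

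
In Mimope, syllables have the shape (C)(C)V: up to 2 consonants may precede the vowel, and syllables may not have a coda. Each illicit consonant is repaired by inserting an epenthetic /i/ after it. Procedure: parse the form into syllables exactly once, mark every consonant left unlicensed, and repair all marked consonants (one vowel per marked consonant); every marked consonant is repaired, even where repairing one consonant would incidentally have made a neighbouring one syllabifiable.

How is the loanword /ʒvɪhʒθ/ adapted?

ʒvɪhiʒiθi

Syllabifying with onset maximization leaves /h/, /ʒ/, /θ/ stranded (no codas are permitted; onsets may contain at most 2 consonants).
Inserting the epenthetic vowel yields /h/ → /hi/, /ʒ/ → /ʒi/, /θ/ → /θi/.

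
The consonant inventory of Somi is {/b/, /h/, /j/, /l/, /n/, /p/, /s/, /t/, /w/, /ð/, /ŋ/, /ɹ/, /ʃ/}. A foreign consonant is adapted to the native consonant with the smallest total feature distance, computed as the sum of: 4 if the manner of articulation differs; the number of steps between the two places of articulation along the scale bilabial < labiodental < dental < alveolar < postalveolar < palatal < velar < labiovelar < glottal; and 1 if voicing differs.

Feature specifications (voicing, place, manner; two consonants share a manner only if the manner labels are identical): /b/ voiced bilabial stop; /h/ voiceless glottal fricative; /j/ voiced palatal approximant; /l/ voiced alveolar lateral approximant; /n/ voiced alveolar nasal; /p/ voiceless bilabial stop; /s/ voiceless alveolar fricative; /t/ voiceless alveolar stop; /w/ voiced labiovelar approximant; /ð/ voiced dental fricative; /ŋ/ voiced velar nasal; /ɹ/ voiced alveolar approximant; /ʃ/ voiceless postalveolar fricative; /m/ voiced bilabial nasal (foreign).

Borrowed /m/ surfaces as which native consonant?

/n/ is closest: same manner (nasal), place distance 3 (bilabial→alveolar), same voicing; total 3. Next closest is /b/ at distance 4.

n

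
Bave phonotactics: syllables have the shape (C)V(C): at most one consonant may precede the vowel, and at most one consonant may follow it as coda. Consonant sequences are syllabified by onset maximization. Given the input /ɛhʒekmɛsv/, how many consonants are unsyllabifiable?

1

The consonants /v/ cannot be parsed into a legal (C)V(C) syllable (at most one coda consonant is licensed; onsets are limited to one consonant).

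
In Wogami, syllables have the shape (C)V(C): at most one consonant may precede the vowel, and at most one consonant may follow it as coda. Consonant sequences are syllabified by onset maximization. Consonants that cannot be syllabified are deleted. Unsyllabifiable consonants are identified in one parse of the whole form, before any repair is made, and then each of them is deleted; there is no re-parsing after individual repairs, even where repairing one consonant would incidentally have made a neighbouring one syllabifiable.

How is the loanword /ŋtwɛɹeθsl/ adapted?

wɛɹeθ

Under (C)V(C), the unsyllabifiable consonants are /ŋ/, /t/, /s/, /l/ (at most one coda consonant is licensed; onsets are limited to one consonant).
Deleting the stranded consonants removes /ŋ/, /t/, /s/, /l/.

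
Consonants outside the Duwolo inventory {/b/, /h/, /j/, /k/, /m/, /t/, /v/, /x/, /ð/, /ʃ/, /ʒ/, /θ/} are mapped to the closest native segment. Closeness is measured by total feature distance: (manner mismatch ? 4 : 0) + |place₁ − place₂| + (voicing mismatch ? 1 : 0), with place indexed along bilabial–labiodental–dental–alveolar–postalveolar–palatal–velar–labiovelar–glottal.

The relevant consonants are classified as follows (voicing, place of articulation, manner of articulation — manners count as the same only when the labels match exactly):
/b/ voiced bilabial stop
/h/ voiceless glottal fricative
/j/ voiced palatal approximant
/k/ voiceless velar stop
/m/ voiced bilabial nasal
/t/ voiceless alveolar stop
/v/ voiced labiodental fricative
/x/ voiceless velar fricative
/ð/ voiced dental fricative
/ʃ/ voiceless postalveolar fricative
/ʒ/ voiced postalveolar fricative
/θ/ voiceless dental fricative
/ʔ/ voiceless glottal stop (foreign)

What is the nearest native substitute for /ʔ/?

/k/ is closest: same manner (stop), place distance 2 (glottal→velar), same voicing; total 2. Next closest is /h/ at distance 4.

k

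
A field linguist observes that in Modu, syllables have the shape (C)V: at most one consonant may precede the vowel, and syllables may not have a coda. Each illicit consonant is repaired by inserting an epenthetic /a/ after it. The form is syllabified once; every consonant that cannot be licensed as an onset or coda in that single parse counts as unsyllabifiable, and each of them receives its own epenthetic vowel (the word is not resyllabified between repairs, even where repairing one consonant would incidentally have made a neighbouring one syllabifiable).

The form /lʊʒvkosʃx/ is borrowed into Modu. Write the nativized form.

lʊʒavakosaʃaxa

Under (C)V, the unsyllabifiable consonants are /ʒ/, /v/, /s/, /ʃ/, /x/ (no codas are permitted; onsets are limited to one consonant).
Inserting the epenthetic vowel yields /ʒ/ → /ʒa/, /v/ → /va/, /s/ → /sa/, /ʃ/ → /ʃa/, /x/ → /xa/.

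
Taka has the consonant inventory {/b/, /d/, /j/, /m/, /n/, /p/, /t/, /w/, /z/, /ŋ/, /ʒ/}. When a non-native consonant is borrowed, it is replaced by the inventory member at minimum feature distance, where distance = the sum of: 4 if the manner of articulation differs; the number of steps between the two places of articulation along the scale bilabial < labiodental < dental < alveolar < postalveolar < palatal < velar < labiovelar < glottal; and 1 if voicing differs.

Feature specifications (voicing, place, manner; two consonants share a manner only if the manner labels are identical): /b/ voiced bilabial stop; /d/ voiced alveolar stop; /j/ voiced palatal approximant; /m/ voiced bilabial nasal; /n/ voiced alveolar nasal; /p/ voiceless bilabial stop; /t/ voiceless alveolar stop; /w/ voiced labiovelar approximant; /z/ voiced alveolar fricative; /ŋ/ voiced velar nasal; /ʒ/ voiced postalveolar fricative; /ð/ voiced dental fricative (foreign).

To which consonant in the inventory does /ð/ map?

z

/z/ is closest: same manner (fricative), place distance 1 (dental→alveolar), same voicing; total 1. Next closest is /ʒ/ at distance 2.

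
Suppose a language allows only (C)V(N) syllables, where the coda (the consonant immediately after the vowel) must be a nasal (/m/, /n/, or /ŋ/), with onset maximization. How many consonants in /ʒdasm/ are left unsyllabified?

3

Syllabifying with onset maximization leaves /ʒ/, /s/, /m/ stranded (only a nasal (/m/, /n/, or /ŋ/) is licensed in coda position; onsets are limited to one consonant).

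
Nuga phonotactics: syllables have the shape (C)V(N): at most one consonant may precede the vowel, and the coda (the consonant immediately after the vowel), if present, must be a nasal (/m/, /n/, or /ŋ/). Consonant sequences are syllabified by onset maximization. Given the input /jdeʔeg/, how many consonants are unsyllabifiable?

Under (C)V(N), the unsyllabifiable consonants are /j/, /g/ (only a nasal (/m/, /n/, or /ŋ/) is licensed in coda position; onsets are limited to one consonant).

2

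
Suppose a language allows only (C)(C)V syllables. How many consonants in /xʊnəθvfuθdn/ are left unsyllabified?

4

Under (C)(C)V, the unsyllabifiable consonants are /θ/, /θ/, /d/, /n/ (no codas are permitted; onsets may contain at most 2 consonants).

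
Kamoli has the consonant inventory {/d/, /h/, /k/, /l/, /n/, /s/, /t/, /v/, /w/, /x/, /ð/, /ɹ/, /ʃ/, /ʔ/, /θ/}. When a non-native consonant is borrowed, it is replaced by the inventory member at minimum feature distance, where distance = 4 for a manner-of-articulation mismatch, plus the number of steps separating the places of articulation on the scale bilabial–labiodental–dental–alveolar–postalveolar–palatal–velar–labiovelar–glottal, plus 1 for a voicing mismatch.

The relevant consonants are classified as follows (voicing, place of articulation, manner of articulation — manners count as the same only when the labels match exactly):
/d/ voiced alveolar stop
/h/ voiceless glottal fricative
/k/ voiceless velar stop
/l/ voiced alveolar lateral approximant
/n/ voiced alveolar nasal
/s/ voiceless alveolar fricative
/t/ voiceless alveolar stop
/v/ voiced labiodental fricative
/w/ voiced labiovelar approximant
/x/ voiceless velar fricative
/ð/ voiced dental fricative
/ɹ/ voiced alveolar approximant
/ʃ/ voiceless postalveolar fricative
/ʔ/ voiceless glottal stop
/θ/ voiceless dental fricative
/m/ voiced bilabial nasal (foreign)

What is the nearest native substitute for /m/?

n

/n/ is closest: same manner (nasal), place distance 3 (bilabial→alveolar), same voicing; total 3. Next closest is /v/ at distance 5.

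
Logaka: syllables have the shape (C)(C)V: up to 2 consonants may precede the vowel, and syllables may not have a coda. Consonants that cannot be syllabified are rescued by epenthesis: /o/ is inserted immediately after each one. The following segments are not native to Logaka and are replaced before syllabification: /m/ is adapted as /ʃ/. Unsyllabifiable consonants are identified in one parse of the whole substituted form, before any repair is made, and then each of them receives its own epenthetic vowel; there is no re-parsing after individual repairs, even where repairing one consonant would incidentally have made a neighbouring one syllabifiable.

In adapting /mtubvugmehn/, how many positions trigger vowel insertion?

2

After substitution the input is /ʃtubvugʃehn/.
The unsyllabifiable consonants are /h/, /n/; each receives one epenthetic vowel.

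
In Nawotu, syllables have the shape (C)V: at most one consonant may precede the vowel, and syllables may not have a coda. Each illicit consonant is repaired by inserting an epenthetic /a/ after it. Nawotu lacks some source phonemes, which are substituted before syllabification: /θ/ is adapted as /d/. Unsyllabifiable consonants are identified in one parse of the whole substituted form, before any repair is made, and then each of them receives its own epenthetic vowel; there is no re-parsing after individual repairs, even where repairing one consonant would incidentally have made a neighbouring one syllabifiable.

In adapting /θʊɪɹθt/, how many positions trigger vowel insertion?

3

After substitution the input is /dʊɪɹdt/.
The unsyllabifiable consonants are /ɹ/, /d/, /t/; each receives one epenthetic vowel.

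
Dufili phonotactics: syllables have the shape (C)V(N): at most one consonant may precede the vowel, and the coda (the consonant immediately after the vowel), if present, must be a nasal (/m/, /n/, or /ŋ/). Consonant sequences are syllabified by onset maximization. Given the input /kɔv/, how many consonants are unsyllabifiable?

Under (C)V(N), the unsyllabifiable consonants are /v/ (only a nasal (/m/, /n/, or /ŋ/) is licensed in coda position; onsets are limited to one consonant).

1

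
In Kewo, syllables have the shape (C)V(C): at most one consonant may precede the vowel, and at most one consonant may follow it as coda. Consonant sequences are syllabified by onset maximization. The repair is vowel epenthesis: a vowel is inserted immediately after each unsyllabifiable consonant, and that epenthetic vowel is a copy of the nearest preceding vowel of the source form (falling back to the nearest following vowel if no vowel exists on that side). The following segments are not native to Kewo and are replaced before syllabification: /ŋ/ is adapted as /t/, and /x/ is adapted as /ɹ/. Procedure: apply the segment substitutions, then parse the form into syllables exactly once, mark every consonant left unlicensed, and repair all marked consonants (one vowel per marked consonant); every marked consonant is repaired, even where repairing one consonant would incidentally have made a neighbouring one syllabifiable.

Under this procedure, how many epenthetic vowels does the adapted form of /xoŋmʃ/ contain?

2

After substitution the input is /ɹotmʃ/.
The unsyllabifiable consonants are /m/, /ʃ/; each receives one epenthetic vowel.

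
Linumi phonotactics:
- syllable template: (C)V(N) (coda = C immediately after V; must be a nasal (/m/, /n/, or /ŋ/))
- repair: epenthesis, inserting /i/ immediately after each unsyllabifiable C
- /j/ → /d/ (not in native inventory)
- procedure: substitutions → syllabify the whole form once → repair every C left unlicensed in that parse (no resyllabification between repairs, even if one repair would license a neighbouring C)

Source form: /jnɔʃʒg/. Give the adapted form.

Substitution: /j/ → /d/, giving /dnɔʃʒg/.
Syllabifying with onset maximization leaves /d/, /ʃ/, /ʒ/, /g/ stranded (only a nasal (/m/, /n/, or /ŋ/) is licensed in coda position; onsets are limited to one consonant).
Epenthesis after each stranded consonant: /d/ → /di/, /ʃ/ → /ʃi/, /ʒ/ → /ʒi/, /g/ → /gi/.

dinɔʃiʒigi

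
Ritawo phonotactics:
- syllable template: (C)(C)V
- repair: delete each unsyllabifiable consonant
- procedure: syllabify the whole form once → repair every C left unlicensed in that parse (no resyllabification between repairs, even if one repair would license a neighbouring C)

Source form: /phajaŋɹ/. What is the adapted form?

Under (C)(C)V, the unsyllabifiable consonants are /ŋ/, /ɹ/ (no codas are permitted; onsets may contain at most 2 consonants).
Deletion applies to /ŋ/, /ɹ/.

phaja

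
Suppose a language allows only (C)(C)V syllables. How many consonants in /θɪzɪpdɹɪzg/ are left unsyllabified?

The consonants /p/, /z/, /g/ cannot be parsed into a legal (C)(C)V syllable (no codas are permitted; onsets may contain at most 2 consonants).

3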